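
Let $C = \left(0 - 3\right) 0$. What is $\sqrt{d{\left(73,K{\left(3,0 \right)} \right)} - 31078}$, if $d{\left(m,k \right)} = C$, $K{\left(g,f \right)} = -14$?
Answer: $i \sqrt{31078} \approx 176.29 i$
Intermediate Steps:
$C = 0$ ($C = \left(-3\right) 0 = 0$)
$d{\left(m,k \right)} = 0$
$\sqrt{d{\left(73,K{\left(3,0 \right)} \right)} - 31078} = \sqrt{0 - 31078} = \sqrt{-31078} = i \sqrt{31078}$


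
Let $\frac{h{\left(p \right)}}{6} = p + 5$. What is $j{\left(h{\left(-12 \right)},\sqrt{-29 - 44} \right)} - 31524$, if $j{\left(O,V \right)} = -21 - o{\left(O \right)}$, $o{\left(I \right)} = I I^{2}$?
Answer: $42543$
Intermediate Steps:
$o{\left(I \right)} = I^{3}$
$h{\left(p \right)} = 30 + 6 p$ ($h{\left(p \right)} = 6 \left(p + 5\right) = 6 \left(5 + p\right) = 30 + 6 p$)
$j{\left(O,V \right)} = -21 - O^{3}$
$j{\left(h{\left(-12 \right)},\sqrt{-29 - 44} \right)} - 31524 = \left(-21 - \left(30 + 6 \left(-12\right)\right)^{3}\right) - 31524 = \left(-21 - \left(30 - 72\right)^{3}\right) - 31524 = \left(-21 - \left(-42\right)^{3}\right) - 31524 = \left(-21 - -74088\right) - 31524 = \left(-21 + 74088\right) - 31524 = 74067 - 31524 = 42543$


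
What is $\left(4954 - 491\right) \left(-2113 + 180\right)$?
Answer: $-8626979$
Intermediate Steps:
$\left(4954 - 491\right) \left(-2113 + 180\right) = 4463 \left(-1933\right) = -8626979$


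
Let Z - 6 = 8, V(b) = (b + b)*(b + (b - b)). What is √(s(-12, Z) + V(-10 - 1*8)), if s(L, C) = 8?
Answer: 4*√41 ≈ 25.612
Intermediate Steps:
V(b) = 2*b² (V(b) = (2*b)*(b + 0) = (2*b)*b = 2*b²)
Z = 14 (Z = 6 + 8 = 14)
√(s(-12, Z) + V(-10 - 1*8)) = √(8 + 2*(-10 - 1*8)²) = √(8 + 2*(-10 - 8)²) = √(8 + 2*(-18)²) = √(8 + 2*324) = √(8 + 648) = √656 = 4*√41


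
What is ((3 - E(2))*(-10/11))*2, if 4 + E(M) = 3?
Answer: -80/11 ≈ -7.2727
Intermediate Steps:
E(M) = -1 (E(M) = -4 + 3 = -1)
((3 - E(2))*(-10/11))*2 = ((3 - 1*(-1))*(-10/11))*2 = ((3 + 1)*(-10*1/11))*2 = (4*(-10/11))*2 = -40/11*2 = -80/11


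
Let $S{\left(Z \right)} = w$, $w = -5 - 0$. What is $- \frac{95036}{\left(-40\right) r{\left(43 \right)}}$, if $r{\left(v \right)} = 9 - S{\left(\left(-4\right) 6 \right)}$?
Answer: $\frac{23759}{140} \approx 169.71$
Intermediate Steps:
$w = -5$ ($w = -5 + 0 = -5$)
$S{\left(Z \right)} = -5$
$r{\left(v \right)} = 14$ ($r{\left(v \right)} = 9 - -5 = 9 + 5 = 14$)
$- \frac{95036}{\left(-40\right) r{\left(43 \right)}} = - \frac{95036}{\left(-40\right) 14} = - \frac{95036}{-560} = \left(-95036\right) \left(- \frac{1}{560}\right) = \frac{23759}{140}$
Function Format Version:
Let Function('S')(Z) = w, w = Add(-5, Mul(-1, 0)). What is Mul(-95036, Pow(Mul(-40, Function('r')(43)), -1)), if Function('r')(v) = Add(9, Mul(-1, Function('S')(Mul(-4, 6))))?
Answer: Rational(23759, 140) ≈ 169.71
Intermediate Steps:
w = -5 (w = Add(-5, 0) = -5)
Function('S')(Z) = -5
Function('r')(v) = 14 (Function('r')(v) = Add(9, Mul(-1, -5)) = Add(9, 5) = 14)
Mul(-95036, Pow(Mul(-40, Function('r')(43)), -1)) = Mul(-95036, Pow(Mul(-40, 14), -1)) = Mul(-95036, Pow(-560, -1)) = Mul(-95036, Rational(-1, 560)) = Rational(23759, 140)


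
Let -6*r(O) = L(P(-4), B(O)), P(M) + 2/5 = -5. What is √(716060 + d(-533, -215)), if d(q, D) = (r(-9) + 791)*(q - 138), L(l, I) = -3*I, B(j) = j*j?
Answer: √632494/2 ≈ 397.65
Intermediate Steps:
P(M) = -27/5 (P(M) = -⅖ - 5 = -27/5)
B(j) = j²
r(O) = O²/2 (r(O) = -(-1)*O²/2 = O²/2)
d(q, D) = -114747 + 1663*q/2 (d(q, D) = ((½)*(-9)² + 791)*(q - 138) = ((½)*81 + 791)*(-138 + q) = (81/2 + 791)*(-138 + q) = 1663*(-138 + q)/2 = -114747 + 1663*q/2)
√(716060 + d(-533, -215)) = √(716060 + (-114747 + (1663/2)*(-533))) = √(716060 + (-114747 - 886379/2)) = √(716060 - 1115873/2) = √(316247/2) = √632494/2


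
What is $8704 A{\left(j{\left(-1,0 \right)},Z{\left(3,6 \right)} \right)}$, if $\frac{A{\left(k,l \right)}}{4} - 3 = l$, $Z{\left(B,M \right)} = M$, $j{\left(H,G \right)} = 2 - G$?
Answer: $313344$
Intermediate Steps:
$A{\left(k,l \right)} = 12 + 4 l$
$8704 A{\left(j{\left(-1,0 \right)},Z{\left(3,6 \right)} \right)} = 8704 \left(12 + 4 \cdot 6\right) = 8704 \left(12 + 24\right) = 8704 \cdot 36 = 313344$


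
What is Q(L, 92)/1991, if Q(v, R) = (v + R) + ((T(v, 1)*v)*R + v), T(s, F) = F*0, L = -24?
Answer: 4/181 ≈ 0.022099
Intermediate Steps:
T(s, F) = 0
Q(v, R) = R + 2*v (Q(v, R) = (v + R) + ((0*v)*R + v) = (R + v) + (0*R + v) = (R + v) + (0 + v) = (R + v) + v = R + 2*v)
Q(L, 92)/1991 = (92 + 2*(-24))/1991 = (92 - 48)*(1/1991) = 44*(1/1991) = 4/181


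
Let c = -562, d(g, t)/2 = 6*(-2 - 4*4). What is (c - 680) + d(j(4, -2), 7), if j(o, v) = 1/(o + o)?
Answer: -1458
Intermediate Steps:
j(o, v) = 1/(2*o)
d(g, t) = -216 (d(g, t) = 2*(6*(-2 - 4*4)) = 2*(6*(-2 - 16)) = 2*(6*(-18)) = 2*(-108) = -216)
(c - 680) + d(j(4, -2), 7) = (-562 - 680) - 216 = -1242 - 216 = -1458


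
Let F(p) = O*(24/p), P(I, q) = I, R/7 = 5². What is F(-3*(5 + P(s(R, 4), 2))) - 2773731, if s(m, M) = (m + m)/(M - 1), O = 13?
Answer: -1012412127/365 ≈ -2.7737e+6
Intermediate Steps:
R = 175 (R = 7*5² = 7*25 = 175)
s(m, M) = 2*m/(-1 + M) (s(m, M) = (2*m)/(-1 + M) = 2*m/(-1 + M))
F(p) = 312/p (F(p) = 13*(24/p) = 312/p)
F(-3*(5 + P(s(R, 4), 2))) - 2773731 = 312/((-3*(5 + 2*175/(-1 + 4)))) - 2773731 = 312/((-3*(5 + 2*175/3))) - 2773731 = 312/((-3*(5 + 2*175*(⅓)))) - 2773731 = 312/((-3*(5 + 350/3))) - 2773731 = 312/((-3*365/3)) - 2773731 = 312/(-365) - 2773731 = 312*(-1/365) - 2773731 = -312/365 - 2773731 = -1012412127/365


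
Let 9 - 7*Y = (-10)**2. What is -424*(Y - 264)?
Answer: 117448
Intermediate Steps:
Y = -13 (Y = 9/7 - 1/7*(-10)**2 = 9/7 - 1/7*100 = 9/7 - 100/7 = -13)
-424*(Y - 264) = -424*(-13 - 264) = -424*(-277) = 117448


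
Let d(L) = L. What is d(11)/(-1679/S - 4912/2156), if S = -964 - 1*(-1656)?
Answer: -4102868/1754757 ≈ -2.3381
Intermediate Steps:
S = 692 (S = -964 + 1656 = 692)
d(11)/(-1679/S - 4912/2156) = 11/(-1679/692 - 4912/2156) = 11/(-1679*1/692 - 4912*1/2156) = 11/(-1679/692 - 1228/539) = 11/(-1754757/372988) = 11*(-372988/1754757) = -4102868/1754757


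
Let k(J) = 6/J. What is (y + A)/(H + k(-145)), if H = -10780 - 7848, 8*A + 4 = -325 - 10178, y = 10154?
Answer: -10255125/21608528 ≈ -0.47459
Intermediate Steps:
A = -10507/8 (A = -½ + (-325 - 10178)/8 = -½ + (⅛)*(-10503) = -½ - 10503/8 = -10507/8 ≈ -1313.4)
H = -18628
(y + A)/(H + k(-145)) = (10154 - 10507/8)/(-18628 + 6/(-145)) = 70725/(8*(-18628 + 6*(-1/145))) = 70725/(8*(-18628 - 6/145)) = 70725/(8*(-2701066/145)) = (70725/8)*(-145/2701066) = -10255125/21608528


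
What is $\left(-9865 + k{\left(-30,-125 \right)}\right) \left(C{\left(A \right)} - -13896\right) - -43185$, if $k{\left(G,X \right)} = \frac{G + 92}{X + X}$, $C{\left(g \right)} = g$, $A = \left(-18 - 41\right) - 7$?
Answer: $- \frac{3409829871}{25} \approx -1.3639 \cdot 10^{8}$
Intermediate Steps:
$A = -66$ ($A = -59 - 7 = -66$)
$k{\left(G,X \right)} = \frac{92 + G}{2 X}$
$\left(-9865 + k{\left(-30,-125 \right)}\right) \left(C{\left(A \right)} - -13896\right) - -43185 = \left(-9865 + \frac{92 - 30}{2 \left(-125\right)}\right) \left(-66 - -13896\right) - -43185 = \left(-9865 + \frac{1}{2} \left(- \frac{1}{125}\right) 62\right) \left(-66 + 13896\right) + 43185 = \left(-9865 - \frac{31}{125}\right) 13830 + 43185 = \left(- \frac{1233156}{125}\right) 13830 + 43185 = - \frac{3410909496}{25} + 43185 = - \frac{3409829871}{25}$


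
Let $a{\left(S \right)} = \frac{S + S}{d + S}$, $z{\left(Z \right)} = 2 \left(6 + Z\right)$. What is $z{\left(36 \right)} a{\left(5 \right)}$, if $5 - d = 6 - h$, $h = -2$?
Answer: $420$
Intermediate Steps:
$z{\left(Z \right)} = 12 + 2 Z$
$d = -3$ ($d = 5 - \left(6 - -2\right) = 5 - \left(6 + 2\right) = 5 - 8 = -3$)
$a{\left(S \right)} = \frac{2 S}{-3 + S}$ ($a{\left(S \right)} = \frac{S + S}{-3 + S} = \frac{2 S}{-3 + S}$)
$z{\left(36 \right)} a{\left(5 \right)} = \left(12 + 2 \cdot 36\right) 2 \cdot 5 \frac{1}{-3 + 5} = \left(12 + 72\right) 2 \cdot 5 \cdot \frac{1}{2} = 84 \cdot 2 \cdot 5 \cdot \frac{1}{2} = 84 \cdot 5 = 420$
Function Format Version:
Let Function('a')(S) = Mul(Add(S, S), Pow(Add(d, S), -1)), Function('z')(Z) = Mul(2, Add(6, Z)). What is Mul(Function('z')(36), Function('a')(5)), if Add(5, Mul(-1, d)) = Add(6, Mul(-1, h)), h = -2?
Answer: 420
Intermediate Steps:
Function('z')(Z) = Add(12, Mul(2, Z))
d = -3 (d = Add(5, Mul(-1, Add(6, Mul(-1, -2)))) = Add(5, Mul(-1, Add(6, 2))) = Add(5, Mul(-1, 8)) = Add(5, -8) = -3)
Function('a')(S) = Mul(2, S, Pow(Add(-3, S), -1)) (Function('a')(S) = Mul(Add(S, S), Pow(Add(-3, S), -1)) = Mul(Mul(2, S), Pow(Add(-3, S), -1)) = Mul(2, S, Pow(Add(-3, S), -1)))
Mul(Function('z')(36), Function('a')(5)) = Mul(Add(12, Mul(2, 36)), Mul(2, 5, Pow(Add(-3, 5), -1))) = Mul(Add(12, 72), Mul(2, 5, Pow(2, -1))) = Mul(84, Mul(2, 5, Rational(1, 2))) = Mul(84, 5) = 420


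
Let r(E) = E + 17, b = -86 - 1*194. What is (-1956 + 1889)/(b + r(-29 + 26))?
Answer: 67/266 ≈ 0.25188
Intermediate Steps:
b = -280 (b = -86 - 194 = -280)
r(E) = 17 + E
(-1956 + 1889)/(b + r(-29 + 26)) = (-1956 + 1889)/(-280 + (17 + (-29 + 26))) = -67/(-280 + (17 - 3)) = -67/(-280 + 14) = -67/(-266) = -67*(-1/266) = 67/266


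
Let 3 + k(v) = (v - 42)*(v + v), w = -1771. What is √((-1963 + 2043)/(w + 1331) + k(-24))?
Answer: √382943/11 ≈ 56.257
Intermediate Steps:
k(v) = -3 + 2*v*(-42 + v) (k(v) = -3 + (v - 42)*(v + v) = -3 + (-42 + v)*(2*v) = -3 + 2*v*(-42 + v))
√((-1963 + 2043)/(w + 1331) + k(-24)) = √((-1963 + 2043)/(-1771 + 1331) + (-3 - 84*(-24) + 2*(-24)²)) = √(80/(-440) + (-3 + 2016 + 2*576)) = √(80*(-1/440) + (-3 + 2016 + 1152)) = √(-2/11 + 3165) = √(34813/11) = √382943/11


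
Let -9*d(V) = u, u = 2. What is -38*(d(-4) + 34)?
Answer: -11552/9 ≈ -1283.6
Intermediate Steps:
d(V) = -2/9 (d(V) = -⅑*2 = -2/9)
-38*(d(-4) + 34) = -38*(-2/9 + 34) = -38*304/9 = -11552/9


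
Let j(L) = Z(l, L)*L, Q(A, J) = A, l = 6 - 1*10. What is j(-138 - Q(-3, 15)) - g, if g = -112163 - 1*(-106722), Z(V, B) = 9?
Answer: 4226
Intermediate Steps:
l = -4 (l = 6 - 10 = -4)
g = -5441 (g = -112163 + 106722 = -5441)
j(L) = 9*L
j(-138 - Q(-3, 15)) - g = 9*(-138 - 1*(-3)) - 1*(-5441) = 9*(-138 + 3) + 5441 = 9*(-135) + 5441 = -1215 + 5441 = 4226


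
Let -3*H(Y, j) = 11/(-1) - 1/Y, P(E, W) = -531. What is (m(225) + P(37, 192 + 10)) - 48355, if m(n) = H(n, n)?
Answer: -32995574/675 ≈ -48882.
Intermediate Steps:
H(Y, j) = 11/3 + 1/(3*Y) (H(Y, j) = -(11/(-1) - 1/Y)/3 = -(11*(-1) - 1/Y)/3 = -(-11 - 1/Y)/3 = 11/3 + 1/(3*Y))
m(n) = (1 + 11*n)/(3*n)
(m(225) + P(37, 192 + 10)) - 48355 = ((⅓)*(1 + 11*225)/225 - 531) - 48355 = ((⅓)*(1/225)*(1 + 2475) - 531) - 48355 = ((⅓)*(1/225)*2476 - 531) - 48355 = (2476/675 - 531) - 48355 = -355949/675 - 48355 = -32995574/675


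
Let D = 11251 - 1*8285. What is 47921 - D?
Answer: 44955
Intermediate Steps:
D = 2966 (D = 11251 - 8285 = 2966)
47921 - D = 47921 - 1*2966 = 47921 - 2966 = 44955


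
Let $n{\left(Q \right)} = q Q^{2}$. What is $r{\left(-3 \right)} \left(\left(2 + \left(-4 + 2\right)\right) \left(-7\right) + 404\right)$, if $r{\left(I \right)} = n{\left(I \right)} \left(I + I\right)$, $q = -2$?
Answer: $43632$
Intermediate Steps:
$n{\left(Q \right)} = - 2 Q^{2}$
$r{\left(I \right)} = - 4 I^{3}$ ($r{\left(I \right)} = - 2 I^{2} \left(I + I\right) = - 2 I^{2} \cdot 2 I = - 4 I^{3}$)
$r{\left(-3 \right)} \left(\left(2 + \left(-4 + 2\right)\right) \left(-7\right) + 404\right) = - 4 \left(-3\right)^{3} \left(\left(2 + \left(-4 + 2\right)\right) \left(-7\right) + 404\right) = \left(-4\right) \left(-27\right) \left(\left(2 - 2\right) \left(-7\right) + 404\right) = 108 \left(0 \left(-7\right) + 404\right) = 108 \left(0 + 404\right) = 108 \cdot 404 = 43632$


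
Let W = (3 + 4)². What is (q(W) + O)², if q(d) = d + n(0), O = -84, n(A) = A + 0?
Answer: 1225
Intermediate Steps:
n(A) = A
W = 49 (W = 7² = 49)
q(d) = d (q(d) = d + 0 = d)
(q(W) + O)² = (49 - 84)² = (-35)² = 1225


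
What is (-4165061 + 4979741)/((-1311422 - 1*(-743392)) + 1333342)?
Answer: 33945/31888 ≈ 1.0645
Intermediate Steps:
(-4165061 + 4979741)/((-1311422 - 1*(-743392)) + 1333342) = 814680/((-1311422 + 743392) + 1333342) = 814680/(-568030 + 1333342) = 814680/765312 = 814680*(1/765312) = 33945/31888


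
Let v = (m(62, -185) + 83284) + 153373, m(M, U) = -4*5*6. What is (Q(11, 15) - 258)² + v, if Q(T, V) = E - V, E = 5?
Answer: 308361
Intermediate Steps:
m(M, U) = -120 (m(M, U) = -20*6 = -120)
v = 236537 (v = (-120 + 83284) + 153373 = 83164 + 153373 = 236537)
Q(T, V) = 5 - V
(Q(11, 15) - 258)² + v = ((5 - 1*15) - 258)² + 236537 = ((5 - 15) - 258)² + 236537 = (-10 - 258)² + 236537 = (-268)² + 236537 = 71824 + 236537 = 308361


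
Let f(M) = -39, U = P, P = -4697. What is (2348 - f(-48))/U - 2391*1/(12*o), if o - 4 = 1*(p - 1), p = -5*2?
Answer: 47749/1708 ≈ 27.956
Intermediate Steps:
U = -4697
p = -10
o = -7 (o = 4 + 1*(-10 - 1) = 4 + 1*(-11) = 4 - 11 = -7)
(2348 - f(-48))/U - 2391*1/(12*o) = (2348 - 1*(-39))/(-4697) - 2391/((-7*12)) = (2348 + 39)*(-1/4697) - 2391/(-84) = 2387*(-1/4697) - 2391*(-1/84) = -31/61 + 797/28 = 47749/1708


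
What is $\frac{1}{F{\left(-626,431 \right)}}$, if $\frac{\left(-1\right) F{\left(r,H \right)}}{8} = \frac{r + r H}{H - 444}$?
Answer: $- \frac{13}{2163456} \approx -6.0089 \cdot 10^{-6}$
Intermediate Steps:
$F{\left(r,H \right)} = - \frac{8 \left(r + H r\right)}{-444 + H}$ ($F{\left(r,H \right)} = - 8 \frac{r + r H}{H - 444} = - 8 \frac{r + H r}{-444 + H} = - \frac{8 \left(r + H r\right)}{-444 + H}$)
$\frac{1}{F{\left(-626,431 \right)}} = \frac{1}{\left(-8\right) \left(-626\right) \frac{1}{-444 + 431} \left(1 + 431\right)} = \frac{1}{\left(-8\right) \left(-626\right) \frac{1}{-13} \cdot 432} = \frac{1}{\left(-8\right) \left(-626\right) \left(- \frac{1}{13}\right) 432} = \frac{1}{- \frac{2163456}{13}} = - \frac{13}{2163456}$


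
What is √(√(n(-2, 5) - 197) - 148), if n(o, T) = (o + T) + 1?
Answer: √(-148 + I*√193) ≈ 0.57035 + 12.179*I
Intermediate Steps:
n(o, T) = 1 + T + o (n(o, T) = (T + o) + 1 = 1 + T + o)
√(√(n(-2, 5) - 197) - 148) = √(√((1 + 5 - 2) - 197) - 148) = √(√(4 - 197) - 148) = √(√(-193) - 148) = √(I*√193 - 148) = √(-148 + I*√193)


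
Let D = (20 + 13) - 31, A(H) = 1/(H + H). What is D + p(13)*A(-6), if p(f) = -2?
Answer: 13/6 ≈ 2.1667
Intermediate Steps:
A(H) = 1/(2*H)
D = 2 (D = 33 - 31 = 2)
D + p(13)*A(-6) = 2 - 1/(-6) = 2 - (-1)/6 = 2 - 2*(-1/12) = 2 + ⅙ = 13/6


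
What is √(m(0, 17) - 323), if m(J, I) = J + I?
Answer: 3*I*√34 ≈ 17.493*I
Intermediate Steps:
m(J, I) = I + J
√(m(0, 17) - 323) = √((17 + 0) - 323) = √(17 - 323) = √(-306) = 3*I*√34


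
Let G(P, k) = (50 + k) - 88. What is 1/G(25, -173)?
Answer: -1/211 ≈ -0.0047393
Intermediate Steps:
G(P, k) = -38 + k
1/G(25, -173) = 1/(-38 - 173) = 1/(-211) = -1/211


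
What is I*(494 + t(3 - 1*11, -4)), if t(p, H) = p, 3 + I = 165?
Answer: 78732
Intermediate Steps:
I = 162 (I = -3 + 165 = 162)
I*(494 + t(3 - 1*11, -4)) = 162*(494 + (3 - 1*11)) = 162*(494 + (3 - 11)) = 162*(494 - 8) = 162*486 = 78732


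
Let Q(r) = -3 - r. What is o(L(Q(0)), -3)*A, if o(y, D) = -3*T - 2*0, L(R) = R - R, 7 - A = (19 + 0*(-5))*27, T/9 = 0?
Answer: 0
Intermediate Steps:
T = 0 (T = 9*0 = 0)
A = -506 (A = 7 - (19 + 0*(-5))*27 = 7 - (19 + 0)*27 = 7 - 19*27 = 7 - 1*513 = 7 - 513 = -506)
L(R) = 0
o(y, D) = 0 (o(y, D) = -3*0 - 2*0 = 0 + 0 = 0)
o(L(Q(0)), -3)*A = 0*(-506) = 0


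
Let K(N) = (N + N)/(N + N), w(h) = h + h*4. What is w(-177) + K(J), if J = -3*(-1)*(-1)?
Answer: -884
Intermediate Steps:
w(h) = 5*h (w(h) = h + 4*h = 5*h)
J = -3 (J = 3*(-1) = -3)
K(N) = 1 (K(N) = (2*N)/((2*N)) = (2*N)*(1/(2*N)) = 1)
w(-177) + K(J) = 5*(-177) + 1 = -885 + 1 = -884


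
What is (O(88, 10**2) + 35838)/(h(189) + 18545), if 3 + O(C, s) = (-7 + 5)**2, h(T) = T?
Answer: 35839/18734 ≈ 1.9130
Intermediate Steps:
O(C, s) = 1 (O(C, s) = -3 + (-7 + 5)**2 = -3 + (-2)**2 = -3 + 4 = 1)
(O(88, 10**2) + 35838)/(h(189) + 18545) = (1 + 35838)/(189 + 18545) = 35839/18734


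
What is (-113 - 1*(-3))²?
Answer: 12100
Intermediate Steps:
(-113 - 1*(-3))² = (-113 + 3)² = (-110)² = 12100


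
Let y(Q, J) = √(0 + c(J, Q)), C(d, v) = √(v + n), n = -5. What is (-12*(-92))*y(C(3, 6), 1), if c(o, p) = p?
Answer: 1104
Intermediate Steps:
C(d, v) = √(-5 + v) (C(d, v) = √(v - 5) = √(-5 + v))
y(Q, J) = √Q (y(Q, J) = √(0 + Q) = √Q)
(-12*(-92))*y(C(3, 6), 1) = (-12*(-92))*√(√(-5 + 6)) = 1104*√(√1) = 1104*√1 = 1104*1 = 1104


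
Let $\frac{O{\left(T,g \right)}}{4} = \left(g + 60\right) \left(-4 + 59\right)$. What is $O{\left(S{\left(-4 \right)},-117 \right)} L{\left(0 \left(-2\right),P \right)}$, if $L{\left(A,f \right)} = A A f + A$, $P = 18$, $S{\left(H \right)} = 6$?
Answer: $0$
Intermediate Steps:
$O{\left(T,g \right)} = 13200 + 220 g$ ($O{\left(T,g \right)} = 4 \left(g + 60\right) \left(-4 + 59\right) = 4 \left(60 + g\right) 55 = 4 \left(3300 + 55 g\right) = 13200 + 220 g$)
$L{\left(A,f \right)} = A + f A^{2}$ ($L{\left(A,f \right)} = A^{2} f + A = f A^{2} + A = A + f A^{2}$)
$O{\left(S{\left(-4 \right)},-117 \right)} L{\left(0 \left(-2\right),P \right)} = \left(13200 + 220 \left(-117\right)\right) 0 \left(-2\right) \left(1 + 0 \left(-2\right) 18\right) = \left(13200 - 25740\right) 0 \left(1 + 0 \cdot 18\right) = - 12540 \cdot 0 \left(1 + 0\right) = - 12540 \cdot 0 \cdot 1 = \left(-12540\right) 0 = 0$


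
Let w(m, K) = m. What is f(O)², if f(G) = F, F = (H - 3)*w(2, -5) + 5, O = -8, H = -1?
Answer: 9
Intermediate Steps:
F = -3 (F = (-1 - 3)*2 + 5 = -4*2 + 5 = -8 + 5 = -3)
f(G) = -3
f(O)² = (-3)² = 9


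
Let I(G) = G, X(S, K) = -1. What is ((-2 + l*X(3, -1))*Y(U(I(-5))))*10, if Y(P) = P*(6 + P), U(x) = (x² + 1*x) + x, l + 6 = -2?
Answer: 18900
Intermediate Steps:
l = -8 (l = -6 - 2 = -8)
U(x) = x² + 2*x (U(x) = (x² + x) + x = (x + x²) + x = x² + 2*x)
((-2 + l*X(3, -1))*Y(U(I(-5))))*10 = ((-2 - 8*(-1))*((-5*(2 - 5))*(6 - 5*(2 - 5))))*10 = ((-2 + 8)*((-5*(-3))*(6 - 5*(-3))))*10 = (6*(15*(6 + 15)))*10 = (6*(15*21))*10 = (6*315)*10 = 1890*10 = 18900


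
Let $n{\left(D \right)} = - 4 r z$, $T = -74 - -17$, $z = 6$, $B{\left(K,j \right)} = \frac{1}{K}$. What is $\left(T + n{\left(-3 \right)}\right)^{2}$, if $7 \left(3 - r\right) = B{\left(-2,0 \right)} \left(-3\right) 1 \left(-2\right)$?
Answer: $\frac{950625}{49} \approx 19401.0$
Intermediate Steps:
$r = \frac{24}{7}$ ($r = 3 - \frac{\frac{1}{-2} \left(-3\right) 1 \left(-2\right)}{7} = 3 - \frac{\left(- \frac{1}{2}\right) \left(-3\right) \left(-2\right)}{7} = 3 - \frac{\frac{3}{2} \left(-2\right)}{7} = 3 - - \frac{3}{7} = 3 + \frac{3}{7} = \frac{24}{7} \approx 3.4286$)
$T = -57$ ($T = -74 + 17 = -57$)
$n{\left(D \right)} = - \frac{576}{7}$ ($n{\left(D \right)} = \left(-4\right) \frac{24}{7} \cdot 6 = \left(- \frac{96}{7}\right) 6 = - \frac{576}{7}$)
$\left(T + n{\left(-3 \right)}\right)^{2} = \left(-57 - \frac{576}{7}\right)^{2} = \left(- \frac{975}{7}\right)^{2} = \frac{950625}{49}$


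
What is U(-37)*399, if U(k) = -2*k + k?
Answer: 14763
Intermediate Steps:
U(k) = -k
U(-37)*399 = -1*(-37)*399 = 37*399 = 14763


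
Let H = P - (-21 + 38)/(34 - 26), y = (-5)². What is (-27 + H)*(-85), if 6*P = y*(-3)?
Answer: 28305/8 ≈ 3538.1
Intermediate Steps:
y = 25
P = -25/2 (P = (25*(-3))/6 = (⅙)*(-75) = -25/2 ≈ -12.500)
H = -117/8 (H = -25/2 - (-21 + 38)/(34 - 26) = -25/2 - 17/8 = -117/8 ≈ -14.625)
(-27 + H)*(-85) = (-27 - 117/8)*(-85) = -333/8*(-85) = 28305/8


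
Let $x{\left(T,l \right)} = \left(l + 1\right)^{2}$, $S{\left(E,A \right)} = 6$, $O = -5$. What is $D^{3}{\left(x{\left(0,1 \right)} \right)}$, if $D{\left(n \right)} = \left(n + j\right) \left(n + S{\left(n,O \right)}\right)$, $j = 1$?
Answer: $125000$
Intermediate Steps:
$x{\left(T,l \right)} = \left(1 + l\right)^{2}$
$D{\left(n \right)} = \left(1 + n\right) \left(6 + n\right)$ ($D{\left(n \right)} = \left(n + 1\right) \left(n + 6\right) = \left(1 + n\right) \left(6 + n\right)$)
$D^{3}{\left(x{\left(0,1 \right)} \right)} = \left(6 + \left(\left(1 + 1\right)^{2}\right)^{2} + 7 \left(1 + 1\right)^{2}\right)^{3} = \left(6 + \left(2^{2}\right)^{2} + 7 \cdot 2^{2}\right)^{3} = \left(6 + 4^{2} + 7 \cdot 4\right)^{3} = \left(6 + 16 + 28\right)^{3} = 50^{3} = 125000$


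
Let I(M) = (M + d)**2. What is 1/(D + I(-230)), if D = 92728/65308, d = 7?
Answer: 16327/811948565 ≈ 2.0108e-5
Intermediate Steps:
D = 23182/16327 (D = 92728*(1/65308) = 23182/16327 ≈ 1.4199)
I(M) = (7 + M)**2 (I(M) = (M + 7)**2 = (7 + M)**2)
1/(D + I(-230)) = 1/(23182/16327 + (7 - 230)**2) = 1/(23182/16327 + (-223)**2) = 1/(23182/16327 + 49729) = 1/(811948565/16327) = 16327/811948565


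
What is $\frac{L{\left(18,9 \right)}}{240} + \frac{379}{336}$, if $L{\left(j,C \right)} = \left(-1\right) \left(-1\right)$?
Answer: $\frac{317}{280} \approx 1.1321$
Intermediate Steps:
$L{\left(j,C \right)} = 1$
$\frac{L{\left(18,9 \right)}}{240} + \frac{379}{336} = 1 \cdot \frac{1}{240} + \frac{379}{336} = 1 \cdot \frac{1}{240} + 379 \cdot \frac{1}{336} = \frac{1}{240} + \frac{379}{336} = \frac{317}{280}$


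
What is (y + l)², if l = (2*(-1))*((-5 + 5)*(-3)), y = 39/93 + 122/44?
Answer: 4739329/465124 ≈ 10.189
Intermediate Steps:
y = 2177/682 (y = 39*(1/93) + 122*(1/44) = 13/31 + 61/22 = 2177/682 ≈ 3.1921)
l = 0 (l = -0*(-3) = -2*0 = 0)
(y + l)² = (2177/682 + 0)² = (2177/682)² = 4739329/465124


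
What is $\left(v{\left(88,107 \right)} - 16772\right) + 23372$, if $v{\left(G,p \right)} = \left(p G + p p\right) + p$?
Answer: $27572$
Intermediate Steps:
$v{\left(G,p \right)} = p + p^{2} + G p$ ($v{\left(G,p \right)} = \left(G p + p^{2}\right) + p = \left(p^{2} + G p\right) + p = p + p^{2} + G p$)
$\left(v{\left(88,107 \right)} - 16772\right) + 23372 = \left(107 \left(1 + 88 + 107\right) - 16772\right) + 23372 = \left(107 \cdot 196 - 16772\right) + 23372 = \left(20972 - 16772\right) + 23372 = 4200 + 23372 = 27572$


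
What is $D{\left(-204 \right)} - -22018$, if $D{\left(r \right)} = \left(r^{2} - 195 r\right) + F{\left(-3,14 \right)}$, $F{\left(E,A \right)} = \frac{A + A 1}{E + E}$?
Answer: $\frac{310228}{3} \approx 1.0341 \cdot 10^{5}$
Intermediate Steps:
$F{\left(E,A \right)} = \frac{A}{E}$ ($F{\left(E,A \right)} = \frac{A + A}{2 E} = 2 A \frac{1}{2 E} = \frac{A}{E}$)
$D{\left(r \right)} = - \frac{14}{3} + r^{2} - 195 r$ ($D{\left(r \right)} = \left(r^{2} - 195 r\right) + \frac{14}{-3} = \left(r^{2} - 195 r\right) + 14 \left(- \frac{1}{3}\right) = \left(r^{2} - 195 r\right) - \frac{14}{3} = - \frac{14}{3} + r^{2} - 195 r$)
$D{\left(-204 \right)} - -22018 = \left(- \frac{14}{3} + \left(-204\right)^{2} - -39780\right) - -22018 = \left(- \frac{14}{3} + 41616 + 39780\right) + 22018 = \frac{244174}{3} + 22018 = \frac{310228}{3}$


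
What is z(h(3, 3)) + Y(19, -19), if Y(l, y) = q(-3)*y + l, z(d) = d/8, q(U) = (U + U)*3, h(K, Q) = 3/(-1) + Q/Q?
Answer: 1443/4 ≈ 360.75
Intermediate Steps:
h(K, Q) = -2 (h(K, Q) = 3*(-1) + 1 = -3 + 1 = -2)
q(U) = 6*U (q(U) = (2*U)*3 = 6*U)
z(d) = d/8 (z(d) = d*(⅛) = d/8)
Y(l, y) = l - 18*y (Y(l, y) = (6*(-3))*y + l = -18*y + l = l - 18*y)
z(h(3, 3)) + Y(19, -19) = (⅛)*(-2) + (19 - 18*(-19)) = -¼ + (19 + 342) = -¼ + 361 = 1443/4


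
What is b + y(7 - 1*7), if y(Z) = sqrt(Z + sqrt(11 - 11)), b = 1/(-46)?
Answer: -1/46 ≈ -0.021739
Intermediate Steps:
b = -1/46 ≈ -0.021739
y(Z) = sqrt(Z) (y(Z) = sqrt(Z + sqrt(0)) = sqrt(Z + 0) = sqrt(Z))
b + y(7 - 1*7) = -1/46 + sqrt(7 - 1*7) = -1/46 + sqrt(7 - 7) = -1/46 + sqrt(0) = -1/46 + 0 = -1/46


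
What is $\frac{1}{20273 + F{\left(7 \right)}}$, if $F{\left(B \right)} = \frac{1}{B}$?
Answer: $\frac{7}{141912} \approx 4.9326 \cdot 10^{-5}$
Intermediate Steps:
$\frac{1}{20273 + F{\left(7 \right)}} = \frac{1}{20273 + \frac{1}{7}} = \frac{1}{\frac{141912}{7}} = \frac{7}{141912}$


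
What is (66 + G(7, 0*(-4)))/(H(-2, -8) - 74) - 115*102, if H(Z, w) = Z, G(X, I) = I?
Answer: -445773/38 ≈ -11731.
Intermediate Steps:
(66 + G(7, 0*(-4)))/(H(-2, -8) - 74) - 115*102 = (66 + 0*(-4))/(-2 - 74) - 115*102 = (66 + 0)/(-76) - 11730 = 66*(-1/76) - 11730 = -33/38 - 11730 = -445773/38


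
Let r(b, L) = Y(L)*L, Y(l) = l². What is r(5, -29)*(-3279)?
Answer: 79971531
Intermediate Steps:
r(b, L) = L³ (r(b, L) = L²*L = L³)
r(5, -29)*(-3279) = (-29)³*(-3279) = -24389*(-3279) = 79971531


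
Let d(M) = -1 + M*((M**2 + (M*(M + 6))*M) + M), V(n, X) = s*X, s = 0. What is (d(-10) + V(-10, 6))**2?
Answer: 9603801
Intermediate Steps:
V(n, X) = 0 (V(n, X) = 0*X = 0)
d(M) = -1 + M*(M + M**2 + M**2*(6 + M)) (d(M) = -1 + M*((M**2 + (M*(6 + M))*M) + M) = -1 + M*((M**2 + M**2*(6 + M)) + M) = -1 + M*(M + M**2 + M**2*(6 + M)))
(d(-10) + V(-10, 6))**2 = ((-1 + (-10)**2 + (-10)**4 + 7*(-10)**3) + 0)**2 = ((-1 + 100 + 10000 + 7*(-1000)) + 0)**2 = ((-1 + 100 + 10000 - 7000) + 0)**2 = (3099 + 0)**2 = 3099**2 = 9603801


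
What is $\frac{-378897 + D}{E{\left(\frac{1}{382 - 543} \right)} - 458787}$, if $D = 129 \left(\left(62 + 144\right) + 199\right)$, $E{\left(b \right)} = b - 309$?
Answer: $\frac{52590972}{73914457} \approx 0.71151$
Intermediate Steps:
$E{\left(b \right)} = -309 + b$
$D = 52245$ ($D = 129 \left(206 + 199\right) = 129 \cdot 405 = 52245$)
$\frac{-378897 + D}{E{\left(\frac{1}{382 - 543} \right)} - 458787} = \frac{-378897 + 52245}{\left(-309 + \frac{1}{382 - 543}\right) - 458787} = - \frac{326652}{\left(-309 + \frac{1}{-161}\right) - 458787} = - \frac{326652}{\left(-309 - \frac{1}{161}\right) - 458787} = - \frac{326652}{- \frac{49750}{161} - 458787} = - \frac{326652}{- \frac{73914457}{161}} = \left(-326652\right) \left(- \frac{161}{73914457}\right) = \frac{52590972}{73914457}$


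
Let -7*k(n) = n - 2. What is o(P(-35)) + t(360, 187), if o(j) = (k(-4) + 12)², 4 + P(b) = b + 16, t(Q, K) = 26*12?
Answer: 23388/49 ≈ 477.31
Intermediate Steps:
k(n) = 2/7 - n/7 (k(n) = -(n - 2)/7 = -(-2 + n)/7 = 2/7 - n/7)
t(Q, K) = 312
P(b) = 12 + b (P(b) = -4 + (b + 16) = -4 + (16 + b) = 12 + b)
o(j) = 8100/49 (o(j) = ((2/7 - ⅐*(-4)) + 12)² = ((2/7 + 4/7) + 12)² = (6/7 + 12)² = (90/7)² = 8100/49)
o(P(-35)) + t(360, 187) = 8100/49 + 312 = 23388/49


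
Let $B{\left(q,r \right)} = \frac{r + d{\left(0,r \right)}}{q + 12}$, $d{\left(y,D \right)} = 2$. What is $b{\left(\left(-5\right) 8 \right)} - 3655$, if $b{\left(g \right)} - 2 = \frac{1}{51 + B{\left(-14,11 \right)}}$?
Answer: $- \frac{325115}{89} \approx -3653.0$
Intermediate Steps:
$B{\left(q,r \right)} = \frac{2 + r}{12 + q}$ ($B{\left(q,r \right)} = \frac{r + 2}{q + 12} = \frac{2 + r}{12 + q}$)
$b{\left(g \right)} = \frac{180}{89}$ ($b{\left(g \right)} = 2 + \frac{1}{51 + \frac{2 + 11}{12 - 14}} = 2 + \frac{1}{51 + \frac{1}{-2} \cdot 13} = 2 + \frac{1}{51 - \frac{13}{2}} = 2 + \frac{1}{\frac{89}{2}} = 2 + \frac{2}{89} = \frac{180}{89}$)
$b{\left(\left(-5\right) 8 \right)} - 3655 = \frac{180}{89} - 3655 = - \frac{325115}{89}$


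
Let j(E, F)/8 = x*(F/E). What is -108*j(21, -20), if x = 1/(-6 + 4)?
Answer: -2880/7 ≈ -411.43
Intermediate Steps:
x = -½ (x = 1/(-2) = -½ ≈ -0.50000)
j(E, F) = -4*F/E (j(E, F) = 8*(-F/(2*E)) = -4*F/E)
-108*j(21, -20) = -(-432)*(-20)/21 = -108*80/21 = -2880/7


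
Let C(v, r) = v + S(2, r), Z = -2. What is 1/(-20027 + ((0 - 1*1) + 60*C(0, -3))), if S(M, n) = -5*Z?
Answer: -1/19428 ≈ -5.1472e-5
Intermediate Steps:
S(M, n) = 10 (S(M, n) = -5*(-2) = 10)
C(v, r) = 10 + v (C(v, r) = v + 10 = 10 + v)
1/(-20027 + ((0 - 1*1) + 60*C(0, -3))) = 1/(-20027 + ((0 - 1*1) + 60*(10 + 0))) = 1/(-20027 + ((0 - 1) + 60*10)) = 1/(-20027 + (-1 + 600)) = 1/(-20027 + 599) = 1/(-19428) = -1/19428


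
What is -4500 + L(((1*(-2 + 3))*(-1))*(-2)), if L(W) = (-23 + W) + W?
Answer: -4519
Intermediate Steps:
L(W) = -23 + 2*W
-4500 + L(((1*(-2 + 3))*(-1))*(-2)) = -4500 + (-23 + 2*(((1*(-2 + 3))*(-1))*(-2))) = -4500 + (-23 + 2*(((1*1)*(-1))*(-2))) = -4500 + (-23 + 2*((1*(-1))*(-2))) = -4500 + (-23 + 2*(-1*(-2))) = -4500 + (-23 + 2*2) = -4500 + (-23 + 4) = -4500 - 19 = -4519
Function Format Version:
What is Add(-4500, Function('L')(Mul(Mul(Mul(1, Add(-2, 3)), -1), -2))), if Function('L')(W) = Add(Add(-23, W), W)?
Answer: -4519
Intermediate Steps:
Function('L')(W) = Add(-23, Mul(2, W))
Add(-4500, Function('L')(Mul(Mul(Mul(1, Add(-2, 3)), -1), -2))) = Add(-4500, Add(-23, Mul(2, Mul(Mul(Mul(1, Add(-2, 3)), -1), -2)))) = Add(-4500, Add(-23, Mul(2, Mul(Mul(Mul(1, 1), -1), -2)))) = Add(-4500, Add(-23, Mul(2, Mul(Mul(1, -1), -2)))) = Add(-4500, Add(-23, Mul(2, Mul(-1, -2)))) = Add(-4500, Add(-23, Mul(2, 2))) = Add(-4500, Add(-23, 4)) = Add(-4500, -19) = -4519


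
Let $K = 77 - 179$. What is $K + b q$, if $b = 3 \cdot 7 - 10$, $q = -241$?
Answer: $-2753$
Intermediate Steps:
$K = -102$
$b = 11$ ($b = 21 - 10 = 11$)
$K + b q = -102 + 11 \left(-241\right) = -102 - 2651 = -2753$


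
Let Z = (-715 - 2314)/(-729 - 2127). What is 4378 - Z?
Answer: 12500539/2856 ≈ 4376.9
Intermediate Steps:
Z = 3029/2856 (Z = -3029/(-2856) = -3029*(-1/2856) = 3029/2856 ≈ 1.0606)
4378 - Z = 4378 - 1*3029/2856 = 4378 - 3029/2856 = 12500539/2856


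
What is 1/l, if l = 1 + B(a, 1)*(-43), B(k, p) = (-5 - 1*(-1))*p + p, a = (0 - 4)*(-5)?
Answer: 1/130 ≈ 0.0076923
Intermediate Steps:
a = 20 (a = -4*(-5) = 20)
B(k, p) = -3*p (B(k, p) = (-5 + 1)*p + p = -4*p + p = -3*p)
l = 130 (l = 1 - 3*1*(-43) = 1 - 3*(-43) = 1 + 129 = 130)
1/l = 1/130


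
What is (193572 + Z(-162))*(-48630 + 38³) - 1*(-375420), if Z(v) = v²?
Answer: 1372466892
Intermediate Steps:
(193572 + Z(-162))*(-48630 + 38³) - 1*(-375420) = (193572 + (-162)²)*(-48630 + 38³) - 1*(-375420) = (193572 + 26244)*(-48630 + 54872) + 375420 = 219816*6242 + 375420 = 1372091472 + 375420 = 1372466892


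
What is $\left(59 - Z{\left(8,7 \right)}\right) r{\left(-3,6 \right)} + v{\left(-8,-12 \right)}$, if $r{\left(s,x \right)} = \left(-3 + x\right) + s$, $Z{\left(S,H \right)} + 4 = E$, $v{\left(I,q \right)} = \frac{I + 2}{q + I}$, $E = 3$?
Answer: $\frac{3}{10} \approx 0.3$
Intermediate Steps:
$v{\left(I,q \right)} = \frac{2 + I}{I + q}$
$Z{\left(S,H \right)} = -1$ ($Z{\left(S,H \right)} = -4 + 3 = -1$)
$r{\left(s,x \right)} = -3 + s + x$
$\left(59 - Z{\left(8,7 \right)}\right) r{\left(-3,6 \right)} + v{\left(-8,-12 \right)} = \left(59 - -1\right) \left(-3 - 3 + 6\right) + \frac{2 - 8}{-8 - 12} = \left(59 + 1\right) 0 + \frac{1}{-20} \left(-6\right) = 60 \cdot 0 - - \frac{3}{10} = 0 + \frac{3}{10} = \frac{3}{10}$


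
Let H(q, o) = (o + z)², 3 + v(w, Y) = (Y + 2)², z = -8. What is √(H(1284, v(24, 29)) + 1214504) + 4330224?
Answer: 4330224 + 2*√529251 ≈ 4.3317e+6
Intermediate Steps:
v(w, Y) = -3 + (2 + Y)² (v(w, Y) = -3 + (Y + 2)² = -3 + (2 + Y)²)
H(q, o) = (-8 + o)² (H(q, o) = (o - 8)² = (-8 + o)²)
√(H(1284, v(24, 29)) + 1214504) + 4330224 = √((-8 + (-3 + (2 + 29)²))² + 1214504) + 4330224 = √((-8 + (-3 + 31²))² + 1214504) + 4330224 = √((-8 + (-3 + 961))² + 1214504) + 4330224 = √((-8 + 958)² + 1214504) + 4330224 = √(950² + 1214504) + 4330224 = √(902500 + 1214504) + 4330224 = √2117004 + 4330224 = 2*√529251 + 4330224 = 4330224 + 2*√529251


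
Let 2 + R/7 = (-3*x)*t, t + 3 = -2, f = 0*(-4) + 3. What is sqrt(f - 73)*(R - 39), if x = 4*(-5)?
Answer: -2153*I*sqrt(70) ≈ -18013.0*I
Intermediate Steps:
f = 3 (f = 0 + 3 = 3)
x = -20
t = -5 (t = -3 - 2 = -5)
R = -2114 (R = -14 + 7*(-3*(-20)*(-5)) = -14 + 7*(60*(-5)) = -14 + 7*(-300) = -14 - 2100 = -2114)
sqrt(f - 73)*(R - 39) = sqrt(3 - 73)*(-2114 - 39) = sqrt(-70)*(-2153) = (I*sqrt(70))*(-2153) = -2153*I*sqrt(70)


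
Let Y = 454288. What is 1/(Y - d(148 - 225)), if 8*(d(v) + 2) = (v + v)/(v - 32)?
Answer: 436/198070363 ≈ 2.2012e-6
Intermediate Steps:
d(v) = -2 + v/(4*(-32 + v)) (d(v) = -2 + ((v + v)/(v - 32))/8 = -2 + ((2*v)/(-32 + v))/8 = -2 + (2*v/(-32 + v))/8 = -2 + v/(4*(-32 + v)))
1/(Y - d(148 - 225)) = 1/(454288 - (256 - 7*(148 - 225))/(4*(-32 + (148 - 225)))) = 1/(454288 - (256 - 7*(-77))/(4*(-32 - 77))) = 1/(454288 - (256 + 539)/(4*(-109))) = 1/(454288 - (-1)*795/(4*109)) = 1/(454288 - 1*(-795/436)) = 1/(454288 + 795/436) = 1/(198070363/436) = 436/198070363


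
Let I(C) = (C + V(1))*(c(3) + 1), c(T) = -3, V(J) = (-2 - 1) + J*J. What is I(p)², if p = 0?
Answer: 16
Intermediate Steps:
V(J) = -3 + J²
I(C) = 4 - 2*C (I(C) = (C + (-3 + 1²))*(-3 + 1) = (C + (-3 + 1))*(-2) = (C - 2)*(-2) = (-2 + C)*(-2) = 4 - 2*C)
I(p)² = (4 - 2*0)² = (4 + 0)² = 4² = 16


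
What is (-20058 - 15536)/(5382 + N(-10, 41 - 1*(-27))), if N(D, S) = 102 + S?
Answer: -17797/2776 ≈ -6.4110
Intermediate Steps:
(-20058 - 15536)/(5382 + N(-10, 41 - 1*(-27))) = (-20058 - 15536)/(5382 + (102 + (41 - 1*(-27)))) = -35594/(5382 + (102 + (41 + 27))) = -35594/(5382 + (102 + 68)) = -35594/(5382 + 170) = -35594/5552 = -35594*1/5552 = -17797/2776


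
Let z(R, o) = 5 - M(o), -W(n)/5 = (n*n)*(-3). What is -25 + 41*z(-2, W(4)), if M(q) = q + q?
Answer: -19500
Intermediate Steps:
M(q) = 2*q
W(n) = 15*n² (W(n) = -5*n*n*(-3) = -5*n²*(-3) = -(-15)*n² = 15*n²)
z(R, o) = 5 - 2*o
-25 + 41*z(-2, W(4)) = -25 + 41*(5 - 30*4²) = -25 + 41*(5 - 30*16) = -25 + 41*(5 - 2*240) = -25 + 41*(5 - 480) = -25 + 41*(-475) = -25 - 19475 = -19500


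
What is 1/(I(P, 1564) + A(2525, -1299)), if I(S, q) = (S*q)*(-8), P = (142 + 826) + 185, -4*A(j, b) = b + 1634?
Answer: -4/57705679 ≈ -6.9317e-8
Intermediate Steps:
A(j, b) = -817/2 - b/4 (A(j, b) = -(b + 1634)/4 = -(1634 + b)/4 = -817/2 - b/4)
P = 1153 (P = 968 + 185 = 1153)
I(S, q) = -8*S*q
1/(I(P, 1564) + A(2525, -1299)) = 1/(-8*1153*1564 + (-817/2 - 1/4*(-1299))) = 1/(-14426336 + (-817/2 + 1299/4)) = 1/(-14426336 - 335/4) = 1/(-57705679/4) = -4/57705679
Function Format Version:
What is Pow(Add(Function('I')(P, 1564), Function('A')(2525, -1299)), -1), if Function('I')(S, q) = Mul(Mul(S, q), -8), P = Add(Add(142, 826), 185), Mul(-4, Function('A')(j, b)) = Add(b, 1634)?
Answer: Rational(-4, 57705679) ≈ -6.9317e-8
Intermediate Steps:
Function('A')(j, b) = Add(Rational(-817, 2), Mul(Rational(-1, 4), b)) (Function('A')(j, b) = Mul(Rational(-1, 4), Add(b, 1634)) = Mul(Rational(-1, 4), Add(1634, b)) = Add(Rational(-817, 2), Mul(Rational(-1, 4), b)))
P = 1153 (P = Add(968, 185) = 1153)
Function('I')(S, q) = Mul(-8, S, q)
Pow(Add(Function('I')(P, 1564), Function('A')(2525, -1299)), -1) = Pow(Add(Mul(-8, 1153, 1564), Add(Rational(-817, 2), Mul(Rational(-1, 4), -1299))), -1) = Pow(Add(-14426336, Add(Rational(-817, 2), Rational(1299, 4))), -1) = Pow(Add(-14426336, Rational(-335, 4)), -1) = Pow(Rational(-57705679, 4), -1) = Rational(-4, 57705679)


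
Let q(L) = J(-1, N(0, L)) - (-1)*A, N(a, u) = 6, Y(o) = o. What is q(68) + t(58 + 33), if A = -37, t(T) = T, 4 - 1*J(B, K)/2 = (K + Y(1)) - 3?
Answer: 54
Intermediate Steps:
J(B, K) = 12 - 2*K (J(B, K) = 8 - 2*((K + 1) - 3) = 8 - 2*((1 + K) - 3) = 8 - 2*(-2 + K) = 8 + (4 - 2*K) = 12 - 2*K)
q(L) = -37 (q(L) = (12 - 2*6) - (-1)*(-37) = (12 - 12) - 1*37 = 0 - 37 = -37)
q(68) + t(58 + 33) = -37 + (58 + 33) = -37 + 91 = 54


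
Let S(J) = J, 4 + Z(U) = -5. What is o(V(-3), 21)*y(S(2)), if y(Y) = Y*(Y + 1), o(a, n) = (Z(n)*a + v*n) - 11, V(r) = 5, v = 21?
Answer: 2310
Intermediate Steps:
Z(U) = -9 (Z(U) = -4 - 5 = -9)
o(a, n) = -11 - 9*a + 21*n (o(a, n) = (-9*a + 21*n) - 11 = -11 - 9*a + 21*n)
y(Y) = Y*(1 + Y)
o(V(-3), 21)*y(S(2)) = (-11 - 9*5 + 21*21)*(2*(1 + 2)) = (-11 - 45 + 441)*(2*3) = 385*6 = 2310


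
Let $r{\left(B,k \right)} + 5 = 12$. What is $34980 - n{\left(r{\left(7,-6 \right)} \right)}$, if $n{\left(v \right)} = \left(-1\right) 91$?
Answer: $35071$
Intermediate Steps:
$r{\left(B,k \right)} = 7$ ($r{\left(B,k \right)} = -5 + 12 = 7$)
$n{\left(v \right)} = -91$
$34980 - n{\left(r{\left(7,-6 \right)} \right)} = 34980 - -91 = 34980 + 91 = 35071$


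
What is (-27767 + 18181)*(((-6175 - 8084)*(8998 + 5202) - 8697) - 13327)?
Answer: 1941163312864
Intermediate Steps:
(-27767 + 18181)*(((-6175 - 8084)*(8998 + 5202) - 8697) - 13327) = -9586*((-14259*14200 - 8697) - 13327) = -9586*((-202477800 - 8697) - 13327) = -9586*(-202486497 - 13327) = -9586*(-202499824) = 1941163312864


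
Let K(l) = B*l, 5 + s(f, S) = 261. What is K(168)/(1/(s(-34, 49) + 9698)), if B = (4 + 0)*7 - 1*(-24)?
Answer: 86958144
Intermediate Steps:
B = 52 (B = 4*7 + 24 = 28 + 24 = 52)
s(f, S) = 256 (s(f, S) = -5 + 261 = 256)
K(l) = 52*l
K(168)/(1/(s(-34, 49) + 9698)) = (52*168)/(1/(256 + 9698)) = 8736/(1/9954) = 8736*9954 = 86958144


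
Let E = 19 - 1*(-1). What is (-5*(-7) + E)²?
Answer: 3025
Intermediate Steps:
E = 20 (E = 19 + 1 = 20)
(-5*(-7) + E)² = (-5*(-7) + 20)² = (35 + 20)² = 55² = 3025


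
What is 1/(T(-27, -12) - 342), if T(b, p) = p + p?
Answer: -1/366 ≈ -0.0027322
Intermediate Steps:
T(b, p) = 2*p
1/(T(-27, -12) - 342) = 1/(2*(-12) - 342) = 1/(-24 - 342) = 1/(-366) = -1/366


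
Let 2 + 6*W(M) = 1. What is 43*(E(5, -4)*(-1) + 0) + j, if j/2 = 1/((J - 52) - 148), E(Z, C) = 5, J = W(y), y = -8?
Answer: -258227/1201 ≈ -215.01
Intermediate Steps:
W(M) = -1/6 (W(M) = -1/3 + (1/6)*1 = -1/3 + 1/6 = -1/6)
J = -1/6 ≈ -0.16667
j = -12/1201 (j = 2/((-1/6 - 52) - 148) = 2/(-313/6 - 148) = 2/(-1201/6) = 2*(-6/1201) = -12/1201 ≈ -0.0099917)
43*(E(5, -4)*(-1) + 0) + j = 43*(5*(-1) + 0) - 12/1201 = 43*(-5 + 0) - 12/1201 = 43*(-5) - 12/1201 = -215 - 12/1201 = -258227/1201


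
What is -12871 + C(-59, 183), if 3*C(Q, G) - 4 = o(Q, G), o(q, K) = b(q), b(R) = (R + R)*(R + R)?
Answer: -24685/3 ≈ -8228.3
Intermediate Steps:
b(R) = 4*R² (b(R) = (2*R)*(2*R) = 4*R²)
o(q, K) = 4*q²
C(Q, G) = 4/3 + 4*Q²/3 (C(Q, G) = 4/3 + (4*Q²)/3 = 4/3 + 4*Q²/3)
-12871 + C(-59, 183) = -12871 + (4/3 + (4/3)*(-59)²) = -12871 + (4/3 + (4/3)*3481) = -12871 + (4/3 + 13924/3) = -12871 + 13928/3 = -24685/3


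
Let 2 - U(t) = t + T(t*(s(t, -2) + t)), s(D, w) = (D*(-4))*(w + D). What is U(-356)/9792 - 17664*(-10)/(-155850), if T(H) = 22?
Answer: -1164787/1059780 ≈ -1.0991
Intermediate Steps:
s(D, w) = -4*D*(D + w) (s(D, w) = (-4*D)*(D + w) = -4*D*(D + w))
U(t) = -20 - t (U(t) = 2 - (t + 22) = 2 - (22 + t) = 2 + (-22 - t) = -20 - t)
U(-356)/9792 - 17664*(-10)/(-155850) = (-20 - 1*(-356))/9792 - 17664*(-10)/(-155850) = (-20 + 356)*(1/9792) + 176640*(-1/155850) = 336*(1/9792) - 5888/5195 = 7/204 - 5888/5195 = -1164787/1059780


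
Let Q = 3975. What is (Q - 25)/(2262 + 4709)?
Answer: 3950/6971 ≈ 0.56663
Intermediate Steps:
(Q - 25)/(2262 + 4709) = (3975 - 25)/(2262 + 4709) = 3950/6971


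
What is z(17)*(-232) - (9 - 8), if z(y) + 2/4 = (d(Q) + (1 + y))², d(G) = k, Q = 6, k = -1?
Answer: -66933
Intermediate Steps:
d(G) = -1
z(y) = -½ + y² (z(y) = -½ + (-1 + (1 + y))² = -½ + y²)
z(17)*(-232) - (9 - 8) = (-½ + 17²)*(-232) - (9 - 8) = (-½ + 289)*(-232) - 1*1 = (577/2)*(-232) - 1 = -66932 - 1 = -66933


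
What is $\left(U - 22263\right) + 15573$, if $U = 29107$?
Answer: $22417$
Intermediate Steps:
$\left(U - 22263\right) + 15573 = \left(29107 - 22263\right) + 15573 = 6844 + 15573 = 22417$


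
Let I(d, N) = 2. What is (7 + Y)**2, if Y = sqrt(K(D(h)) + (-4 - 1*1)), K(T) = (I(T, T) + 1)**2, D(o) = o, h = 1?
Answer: 81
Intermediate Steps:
K(T) = 9 (K(T) = (2 + 1)**2 = 3**2 = 9)
Y = 2 (Y = sqrt(9 + (-4 - 1*1)) = sqrt(9 + (-4 - 1)) = sqrt(9 - 5) = sqrt(4) = 2)
(7 + Y)**2 = (7 + 2)**2 = 9**2 = 81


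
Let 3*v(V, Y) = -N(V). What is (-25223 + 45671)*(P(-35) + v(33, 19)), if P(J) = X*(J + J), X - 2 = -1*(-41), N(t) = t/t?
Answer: -61555296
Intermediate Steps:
N(t) = 1
v(V, Y) = -⅓ (v(V, Y) = (-1*1)/3 = (⅓)*(-1) = -⅓)
X = 43 (X = 2 - 1*(-41) = 2 + 41 = 43)
P(J) = 86*J (P(J) = 43*(J + J) = 43*(2*J) = 86*J)
(-25223 + 45671)*(P(-35) + v(33, 19)) = (-25223 + 45671)*(86*(-35) - ⅓) = 20448*(-3010 - ⅓) = 20448*(-9031/3) = -61555296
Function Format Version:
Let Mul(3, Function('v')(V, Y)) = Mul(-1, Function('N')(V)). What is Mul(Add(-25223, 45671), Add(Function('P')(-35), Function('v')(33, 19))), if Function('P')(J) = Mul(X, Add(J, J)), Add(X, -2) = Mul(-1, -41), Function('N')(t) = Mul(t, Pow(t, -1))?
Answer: -61555296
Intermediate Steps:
Function('N')(t) = 1
Function('v')(V, Y) = Rational(-1, 3) (Function('v')(V, Y) = Mul(Rational(1, 3), Mul(-1, 1)) = Mul(Rational(1, 3), -1) = Rational(-1, 3))
X = 43 (X = Add(2, Mul(-1, -41)) = Add(2, 41) = 43)
Function('P')(J) = Mul(86, J) (Function('P')(J) = Mul(43, Add(J, J)) = Mul(43, Mul(2, J)) = Mul(86, J))
Mul(Add(-25223, 45671), Add(Function('P')(-35), Function('v')(33, 19))) = Mul(Add(-25223, 45671), Add(Mul(86, -35), Rational(-1, 3))) = Mul(20448, Add(-3010, Rational(-1, 3))) = Mul(20448, Rational(-9031, 3)) = -61555296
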